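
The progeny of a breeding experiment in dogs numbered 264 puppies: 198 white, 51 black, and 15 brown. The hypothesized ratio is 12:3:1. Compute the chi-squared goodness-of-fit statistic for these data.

The 12:3:1 ratio has 16 parts, so with N = 264 the expected counts are:
  white: 264 × 12/16 = 198
  black: 264 × 3/16 = 49.5
  brown: 264 × 1/16 = 16.5
χ² = Σ (O − E)² / E
  white: (198 − 198)² / 198 = 0.0000
  black: (51 − 49.5)² / 49.5 = 0.0455
  brown: (15 − 16.5)² / 16.5 = 0.1364
χ² = 0.0000 + 0.0455 + 0.1364 = 0.1819 ≈ 0.182

0.182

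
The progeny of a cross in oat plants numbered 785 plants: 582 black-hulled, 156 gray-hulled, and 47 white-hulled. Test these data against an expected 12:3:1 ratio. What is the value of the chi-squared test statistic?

The 12:3:1 ratio has 16 parts, so with N = 785 the expected counts are:
  black-hulled: 785 × 12/16 = 588.75
  gray-hulled: 785 × 3/16 = 147.1875
  white-hulled: 785 × 1/16 = 49.0625
χ² = Σ (O − E)² / E
  black-hulled: (582 − 588.75)² / 588.75 = 0.0774
  gray-hulled: (156 − 147.1875)² / 147.1875 = 0.5276
  white-hulled: (47 − 49.0625)² / 49.0625 = 0.0867
χ² = 0.0774 + 0.5276 + 0.0867 = 0.6917 ≈ 0.692

0.692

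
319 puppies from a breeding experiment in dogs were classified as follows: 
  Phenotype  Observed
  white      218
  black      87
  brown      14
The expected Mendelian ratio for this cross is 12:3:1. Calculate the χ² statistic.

16.014

Total ratio parts = 16. Expected numbers out of 319:
  white: 319 × 12/16 = 239.25
  black: 319 × 3/16 = 59.8125
  brown: 319 × 1/16 = 19.9375
χ² = Σ (O − E)² / E
  white: (218 − 239.25)² / 239.25 = 1.8874
  black: (87 − 59.8125)² / 59.8125 = 12.3580
  brown: (14 − 19.9375)² / 19.9375 = 1.7682
χ² = 1.8874 + 12.3580 + 1.7682 = 16.0136 ≈ 16.014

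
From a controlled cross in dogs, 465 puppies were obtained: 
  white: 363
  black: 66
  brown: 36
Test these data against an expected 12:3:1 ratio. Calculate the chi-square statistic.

7.387

Total ratio parts = 16. Expected numbers out of 465:
  white: 465 × 12/16 = 348.75
  black: 465 × 3/16 = 87.1875
  brown: 465 × 1/16 = 29.0625
χ² = Σ (O − E)² / E
  white: (363 − 348.75)² / 348.75 = 0.5823
  black: (66 − 87.1875)² / 87.1875 = 5.1488
  brown: (36 − 29.0625)² / 29.0625 = 1.6560
χ² = 0.5823 + 5.1488 + 1.6560 = 7.3871 ≈ 7.387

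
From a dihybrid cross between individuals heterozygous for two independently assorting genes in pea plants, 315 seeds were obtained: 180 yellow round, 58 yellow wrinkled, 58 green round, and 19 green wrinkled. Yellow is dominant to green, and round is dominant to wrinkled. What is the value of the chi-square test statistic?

A dihybrid F₂ with independent assortment and complete dominance at both loci gives a 9:3:3:1 phenotypic ratio.
Under the 9:3:3:1 hypothesis (Σ ratio = 16, N = 315):
  yellow round: 315 × 9/16 = 177.1875
  yellow wrinkled: 315 × 3/16 = 59.0625
  green round: 315 × 3/16 = 59.0625
  green wrinkled: 315 × 1/16 = 19.6875
χ² = Σ (O − E)² / E
  yellow round: (180 − 177.1875)² / 177.1875 = 0.0446
  yellow wrinkled: (58 − 59.0625)² / 59.0625 = 0.0191
  green round: (58 − 59.0625)² / 59.0625 = 0.0191
  green wrinkled: (19 − 19.6875)² / 19.6875 = 0.0240
χ² = 0.0446 + 0.0191 + 0.0191 + 0.0240 = 0.1068 ≈ 0.107

0.107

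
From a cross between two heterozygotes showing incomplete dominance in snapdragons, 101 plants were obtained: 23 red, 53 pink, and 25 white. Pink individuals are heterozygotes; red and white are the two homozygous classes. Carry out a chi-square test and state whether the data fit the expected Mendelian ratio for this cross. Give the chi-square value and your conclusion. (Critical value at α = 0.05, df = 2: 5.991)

0.327; consistent

With incomplete dominance, a heterozygote × heterozygote cross gives a 1:2:1 phenotypic ratio.
The 1:2:1 ratio has 4 parts, so with N = 101 the expected counts are:
  red: 101 × 1/4 = 25.25
  pink: 101 × 2/4 = 50.5
  white: 101 × 1/4 = 25.25
χ² = Σ (O − E)² / E
  red: (23 − 25.25)² / 25.25 = 0.2005
  pink: (53 − 50.5)² / 50.5 = 0.1238
  white: (25 − 25.25)² / 25.25 = 0.0025
χ² = 0.2005 + 0.1238 + 0.0025 = 0.3268 ≈ 0.327
Degrees of freedom = 3 − 1 = 2; critical value at α = 0.05 is 5.991.
Since 0.327 < 5.991, we fail to reject the null hypothesis — the data are consistent with the 1:2:1 ratio.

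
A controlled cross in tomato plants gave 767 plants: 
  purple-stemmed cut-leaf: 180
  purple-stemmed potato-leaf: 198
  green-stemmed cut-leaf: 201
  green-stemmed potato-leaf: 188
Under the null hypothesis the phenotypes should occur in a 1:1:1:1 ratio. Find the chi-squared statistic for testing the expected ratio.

1.443

Total ratio parts = 4. Expected numbers out of 767:
  purple-stemmed cut-leaf: 767 × 1/4 = 191.75
  purple-stemmed potato-leaf: 767 × 1/4 = 191.75
  green-stemmed cut-leaf: 767 × 1/4 = 191.75
  green-stemmed potato-leaf: 767 × 1/4 = 191.75
χ² = Σ (O − E)² / E
  purple-stemmed cut-leaf: (180 − 191.75)² / 191.75 = 0.7200
  purple-stemmed potato-leaf: (198 − 191.75)² / 191.75 = 0.2037
  green-stemmed cut-leaf: (201 − 191.75)² / 191.75 = 0.4462
  green-stemmed potato-leaf: (188 − 191.75)² / 191.75 = 0.0733
χ² = 0.7200 + 0.2037 + 0.4462 + 0.0733 = 1.4432 ≈ 1.443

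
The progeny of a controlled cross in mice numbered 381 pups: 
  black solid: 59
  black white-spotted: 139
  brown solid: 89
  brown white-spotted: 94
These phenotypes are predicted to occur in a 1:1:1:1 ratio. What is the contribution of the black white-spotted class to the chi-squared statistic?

Under the 1:1:1:1 hypothesis (Σ ratio = 4, N = 381):
  black solid: 381 × 1/4 = 95.25
  black white-spotted: 381 × 1/4 = 95.25
  brown solid: 381 × 1/4 = 95.25
  brown white-spotted: 381 × 1/4 = 95.25
Contribution of black white-spotted: (139 − 95.25)² / 95.25 = 20.0951

20.095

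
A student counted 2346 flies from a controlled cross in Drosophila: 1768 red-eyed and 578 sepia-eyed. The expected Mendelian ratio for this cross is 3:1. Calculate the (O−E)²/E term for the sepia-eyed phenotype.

The 3:1 ratio has 4 parts, so with N = 2346 the expected counts are:
  red-eyed: 2346 × 3/4 = 1759.5
  sepia-eyed: 2346 × 1/4 = 586.5
Contribution of sepia-eyed: (578 − 586.5)² / 586.5 = 0.1232

0.123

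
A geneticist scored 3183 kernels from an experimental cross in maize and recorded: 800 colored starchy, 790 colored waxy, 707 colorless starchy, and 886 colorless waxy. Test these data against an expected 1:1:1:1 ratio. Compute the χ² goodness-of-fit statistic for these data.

Total ratio parts = 4. Expected numbers out of 3183:
  colored starchy: 3183 × 1/4 = 795.75
  colored waxy: 3183 × 1/4 = 795.75
  colorless starchy: 3183 × 1/4 = 795.75
  colorless waxy: 3183 × 1/4 = 795.75
χ² = Σ (O − E)² / E
  colored starchy: (800 − 795.75)² / 795.75 = 0.0227
  colored waxy: (790 − 795.75)² / 795.75 = 0.0415
  colorless starchy: (707 − 795.75)² / 795.75 = 9.8983
  colorless waxy: (886 − 795.75)² / 795.75 = 10.2357
χ² = 0.0227 + 0.0415 + 9.8983 + 10.2357 = 20.1982 ≈ 20.198

20.198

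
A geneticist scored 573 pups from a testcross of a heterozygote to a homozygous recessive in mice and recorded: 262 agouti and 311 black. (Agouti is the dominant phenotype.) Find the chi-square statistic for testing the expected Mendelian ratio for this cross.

A testcross of a heterozygote (Aa × aa) gives a 1:1 phenotypic ratio.
Total ratio parts = 2. Expected numbers out of 573:
  agouti: 573 × 1/2 = 286.5
  black: 573 × 1/2 = 286.5
χ² = Σ (O − E)² / E
  agouti: (262 − 286.5)² / 286.5 = 2.0951
  black: (311 − 286.5)² / 286.5 = 2.0951
χ² = 2.0951 + 2.0951 = 4.1902 ≈ 4.190

4.190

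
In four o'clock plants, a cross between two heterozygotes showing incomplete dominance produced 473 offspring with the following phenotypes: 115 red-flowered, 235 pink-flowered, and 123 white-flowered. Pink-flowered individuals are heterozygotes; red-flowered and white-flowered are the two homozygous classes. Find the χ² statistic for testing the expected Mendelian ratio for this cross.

0.290

With incomplete dominance, a heterozygote × heterozygote cross gives a 1:2:1 phenotypic ratio.
Under the 1:2:1 hypothesis (Σ ratio = 4, N = 473):
  red-flowered: 473 × 1/4 = 118.25
  pink-flowered: 473 × 2/4 = 236.5
  white-flowered: 473 × 1/4 = 118.25
χ² = Σ (O − E)² / E
  red-flowered: (115 − 118.25)² / 118.25 = 0.0893
  pink-flowered: (235 − 236.5)² / 236.5 = 0.0095
  white-flowered: (123 − 118.25)² / 118.25 = 0.1908
χ² = 0.0893 + 0.0095 + 0.1908 = 0.2896 ≈ 0.290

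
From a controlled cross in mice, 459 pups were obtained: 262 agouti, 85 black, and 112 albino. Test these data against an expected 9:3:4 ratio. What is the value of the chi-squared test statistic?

Expected counts for N = 459 under a 9:3:4 ratio (total parts = 16):
  agouti: 459 × 9/16 = 258.1875
  black: 459 × 3/16 = 86.0625
  albino: 459 × 4/16 = 114.75
χ² = Σ (O − E)² / E
  agouti: (262 − 258.1875)² / 258.1875 = 0.0563
  black: (85 − 86.0625)² / 86.0625 = 0.0131
  albino: (112 − 114.75)² / 114.75 = 0.0659
χ² = 0.0563 + 0.0131 + 0.0659 = 0.1353 ≈ 0.135

0.135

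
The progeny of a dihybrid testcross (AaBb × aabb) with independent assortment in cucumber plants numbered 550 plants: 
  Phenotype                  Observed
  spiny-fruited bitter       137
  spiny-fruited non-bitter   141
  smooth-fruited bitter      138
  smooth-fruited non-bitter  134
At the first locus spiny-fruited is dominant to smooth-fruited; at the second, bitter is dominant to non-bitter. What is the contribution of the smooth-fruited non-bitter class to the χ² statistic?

0.089

A dihybrid testcross with independent assortment gives a 1:1:1:1 ratio.
Under the 1:1:1:1 hypothesis (Σ ratio = 4, N = 550):
  spiny-fruited bitter: 550 × 1/4 = 137.5
  spiny-fruited non-bitter: 550 × 1/4 = 137.5
  smooth-fruited bitter: 550 × 1/4 = 137.5
  smooth-fruited non-bitter: 550 × 1/4 = 137.5
Contribution of smooth-fruited non-bitter: (134 − 137.5)² / 137.5 = 0.0891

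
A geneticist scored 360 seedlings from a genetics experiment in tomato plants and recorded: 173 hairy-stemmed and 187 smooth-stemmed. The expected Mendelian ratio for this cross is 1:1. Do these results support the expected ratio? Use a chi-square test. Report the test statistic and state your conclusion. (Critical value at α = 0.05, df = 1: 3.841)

Total ratio parts = 2. Expected numbers out of 360:
  hairy-stemmed: 360 × 1/2 = 180
  smooth-stemmed: 360 × 1/2 = 180
χ² = Σ (O − E)² / E
  hairy-stemmed: (173 − 180)² / 180 = 0.2722
  smooth-stemmed: (187 − 180)² / 180 = 0.2722
χ² = 0.2722 + 0.2722 = 0.5444 ≈ 0.544
Degrees of freedom = 2 − 1 = 1; critical value at α = 0.05 is 3.841.
Since 0.544 < 3.841, we fail to reject the null hypothesis — the data are consistent with the 1:1 ratio.

0.544; consistent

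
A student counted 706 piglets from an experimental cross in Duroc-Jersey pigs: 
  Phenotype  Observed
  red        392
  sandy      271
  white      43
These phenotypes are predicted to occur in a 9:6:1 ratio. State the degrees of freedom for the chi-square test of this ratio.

2

A goodness-of-fit test with 3 phenotype classes has df = 3 − 1 = 2.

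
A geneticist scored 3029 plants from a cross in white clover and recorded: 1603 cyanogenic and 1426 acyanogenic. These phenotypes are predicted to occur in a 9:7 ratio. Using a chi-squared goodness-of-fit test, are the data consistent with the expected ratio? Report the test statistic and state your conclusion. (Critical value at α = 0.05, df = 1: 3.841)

13.634; not consistent

Total ratio parts = 16. Expected numbers out of 3029:
  cyanogenic: 3029 × 9/16 = 1703.8125
  acyanogenic: 3029 × 7/16 = 1325.1875
χ² = Σ (O − E)² / E
  cyanogenic: (1603 − 1703.8125)² / 1703.8125 = 5.9650
  acyanogenic: (1426 − 1325.1875)² / 1325.1875 = 7.6692
χ² = 5.9650 + 7.6692 = 13.6342 ≈ 13.634
Degrees of freedom = 2 − 1 = 1; critical value at α = 0.05 is 3.841.
Since 13.634 > 3.841, we reject the null hypothesis — the data do not fit the 9:7 ratio.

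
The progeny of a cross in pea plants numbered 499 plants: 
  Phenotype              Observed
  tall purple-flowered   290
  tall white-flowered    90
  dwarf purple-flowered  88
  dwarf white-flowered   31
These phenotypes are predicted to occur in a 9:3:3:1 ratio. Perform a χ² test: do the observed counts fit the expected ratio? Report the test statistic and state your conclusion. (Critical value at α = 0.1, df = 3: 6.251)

0.776; consistent

Total ratio parts = 16. Expected numbers out of 499:
  tall purple-flowered: 499 × 9/16 = 280.6875
  tall white-flowered: 499 × 3/16 = 93.5625
  dwarf purple-flowered: 499 × 3/16 = 93.5625
  dwarf white-flowered: 499 × 1/16 = 31.1875
χ² = Σ (O − E)² / E
  tall purple-flowered: (290 − 280.6875)² / 280.6875 = 0.3090
  tall white-flowered: (90 − 93.5625)² / 93.5625 = 0.1356
  dwarf purple-flowered: (88 − 93.5625)² / 93.5625 = 0.3307
  dwarf white-flowered: (31 − 31.1875)² / 31.1875 = 0.0011
χ² = 0.3090 + 0.1356 + 0.3307 + 0.0011 = 0.7764 ≈ 0.776
Degrees of freedom = 4 − 1 = 3; critical value at α = 0.1 is 6.251.
Since 0.776 < 6.251, we fail to reject the null hypothesis — the data are consistent with the 9:3:3:1 ratio.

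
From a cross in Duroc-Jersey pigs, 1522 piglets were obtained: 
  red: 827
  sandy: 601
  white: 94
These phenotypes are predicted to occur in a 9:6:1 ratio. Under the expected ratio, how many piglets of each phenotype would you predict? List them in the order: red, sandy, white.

The 9:6:1 ratio has 16 parts, so with N = 1522 the expected counts are:
  red: 1522 × 9/16 = 856.125
  sandy: 1522 × 6/16 = 570.75
  white: 1522 × 1/16 = 95.125

856.125, 570.75, 95.125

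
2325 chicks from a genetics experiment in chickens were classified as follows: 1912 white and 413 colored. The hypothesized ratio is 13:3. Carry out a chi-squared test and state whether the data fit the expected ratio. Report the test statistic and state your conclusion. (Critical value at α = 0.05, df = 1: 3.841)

The 13:3 ratio has 16 parts, so with N = 2325 the expected counts are:
  white: 2325 × 13/16 = 1889.0625
  colored: 2325 × 3/16 = 435.9375
χ² = Σ (O − E)² / E
  white: (1912 − 1889.0625)² / 1889.0625 = 0.2785
  colored: (413 − 435.9375)² / 435.9375 = 1.2069
χ² = 0.2785 + 1.2069 = 1.4854 ≈ 1.485
Degrees of freedom = 2 − 1 = 1; critical value at α = 0.05 is 3.841.
Since 1.485 < 3.841, we fail to reject the null hypothesis — the data are consistent with the 13:3 ratio.

1.485; consistent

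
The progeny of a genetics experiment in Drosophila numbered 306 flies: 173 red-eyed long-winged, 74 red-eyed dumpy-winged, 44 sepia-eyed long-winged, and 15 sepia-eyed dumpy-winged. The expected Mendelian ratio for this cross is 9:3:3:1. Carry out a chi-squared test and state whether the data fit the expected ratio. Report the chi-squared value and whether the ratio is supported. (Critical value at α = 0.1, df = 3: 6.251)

8.829; not consistent

Total ratio parts = 16. Expected numbers out of 306:
  red-eyed long-winged: 306 × 9/16 = 172.125
  red-eyed dumpy-winged: 306 × 3/16 = 57.375
  sepia-eyed long-winged: 306 × 3/16 = 57.375
  sepia-eyed dumpy-winged: 306 × 1/16 = 19.125
χ² = Σ (O − E)² / E
  red-eyed long-winged: (173 − 172.125)² / 172.125 = 0.0044
  red-eyed dumpy-winged: (74 − 57.375)² / 57.375 = 4.8173
  sepia-eyed long-winged: (44 − 57.375)² / 57.375 = 3.1179
  sepia-eyed dumpy-winged: (15 − 19.125)² / 19.125 = 0.8897
χ² = 0.0044 + 4.8173 + 3.1179 + 0.8897 = 8.8293 ≈ 8.829
Degrees of freedom = 4 − 1 = 3; critical value at α = 0.1 is 6.251.
Since 8.829 > 6.251, we reject the null hypothesis — the data do not fit the 9:3:3:1 ratio.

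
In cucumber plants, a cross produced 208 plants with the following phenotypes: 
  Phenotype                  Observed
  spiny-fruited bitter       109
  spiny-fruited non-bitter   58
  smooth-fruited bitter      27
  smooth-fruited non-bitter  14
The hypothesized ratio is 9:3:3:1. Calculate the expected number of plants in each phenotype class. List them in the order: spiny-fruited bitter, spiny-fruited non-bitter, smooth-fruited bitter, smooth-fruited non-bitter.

Expected counts for N = 208 under a 9:3:3:1 ratio (total parts = 16):
  spiny-fruited bitter: 208 × 9/16 = 117
  spiny-fruited non-bitter: 208 × 3/16 = 39
  smooth-fruited bitter: 208 × 3/16 = 39
  smooth-fruited non-bitter: 208 × 1/16 = 13

117, 39, 39, 13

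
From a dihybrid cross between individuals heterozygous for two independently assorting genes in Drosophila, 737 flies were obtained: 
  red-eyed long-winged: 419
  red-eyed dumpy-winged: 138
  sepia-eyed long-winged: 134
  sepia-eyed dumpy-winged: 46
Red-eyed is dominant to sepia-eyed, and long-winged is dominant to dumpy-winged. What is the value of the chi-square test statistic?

A dihybrid F₂ with independent assortment and complete dominance at both loci gives a 9:3:3:1 phenotypic ratio.
Under the 9:3:3:1 hypothesis (Σ ratio = 16, N = 737):
  red-eyed long-winged: 737 × 9/16 = 414.5625
  red-eyed dumpy-winged: 737 × 3/16 = 138.1875
  sepia-eyed long-winged: 737 × 3/16 = 138.1875
  sepia-eyed dumpy-winged: 737 × 1/16 = 46.0625
χ² = Σ (O − E)² / E
  red-eyed long-winged: (419 − 414.5625)² / 414.5625 = 0.0475
  red-eyed dumpy-winged: (138 − 138.1875)² / 138.1875 = 0.0003
  sepia-eyed long-winged: (134 − 138.1875)² / 138.1875 = 0.1269
  sepia-eyed dumpy-winged: (46 − 46.0625)² / 46.0625 = 0.0001
χ² = 0.0475 + 0.0003 + 0.1269 + 0.0001 = 0.1748 ≈ 0.175

0.175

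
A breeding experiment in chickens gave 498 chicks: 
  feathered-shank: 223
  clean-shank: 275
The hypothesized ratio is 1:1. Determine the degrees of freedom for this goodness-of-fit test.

A goodness-of-fit test with 2 phenotype classes has df = 2 − 1 = 1.

1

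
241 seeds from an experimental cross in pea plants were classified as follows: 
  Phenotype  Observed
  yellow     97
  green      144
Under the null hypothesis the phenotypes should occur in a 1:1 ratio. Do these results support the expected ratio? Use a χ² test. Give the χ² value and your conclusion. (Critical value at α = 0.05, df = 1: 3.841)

9.166; not consistent

Expected counts for N = 241 under a 1:1 ratio (total parts = 2):
  yellow: 241 × 1/2 = 120.5
  green: 241 × 1/2 = 120.5
χ² = Σ (O − E)² / E
  yellow: (97 − 120.5)² / 120.5 = 4.5830
  green: (144 − 120.5)² / 120.5 = 4.5830
χ² = 4.5830 + 4.5830 = 9.166
Degrees of freedom = 2 − 1 = 1; critical value at α = 0.05 is 3.841.
Since 9.166 > 3.841, we reject the null hypothesis — the data do not fit the 1:1 ratio.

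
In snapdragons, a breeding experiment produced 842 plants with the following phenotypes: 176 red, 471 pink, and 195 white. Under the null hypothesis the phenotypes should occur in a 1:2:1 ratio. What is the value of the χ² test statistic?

The 1:2:1 ratio has 4 parts, so with N = 842 the expected counts are:
  red: 842 × 1/4 = 210.5
  pink: 842 × 2/4 = 421
  white: 842 × 1/4 = 210.5
χ² = Σ (O − E)² / E
  red: (176 − 210.5)² / 210.5 = 5.6544
  pink: (471 − 421)² / 421 = 5.9382
  white: (195 − 210.5)² / 210.5 = 1.1413
χ² = 5.6544 + 5.9382 + 1.1413 = 12.7339 ≈ 12.734

12.734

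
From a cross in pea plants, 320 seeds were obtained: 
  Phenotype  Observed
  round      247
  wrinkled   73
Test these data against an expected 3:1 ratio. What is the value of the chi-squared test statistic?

0.817

Expected counts for N = 320 under a 3:1 ratio (total parts = 4):
  round: 320 × 3/4 = 240
  wrinkled: 320 × 1/4 = 80
χ² = Σ (O − E)² / E
  round: (247 − 240)² / 240 = 0.2042
  wrinkled: (73 − 80)² / 80 = 0.6125
χ² = 0.2042 + 0.6125 = 0.8167 ≈ 0.817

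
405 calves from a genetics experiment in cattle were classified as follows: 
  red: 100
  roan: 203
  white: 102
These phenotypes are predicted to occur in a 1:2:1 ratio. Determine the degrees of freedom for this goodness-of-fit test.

2

A goodness-of-fit test with 3 phenotype classes has df = 3 − 1 = 2.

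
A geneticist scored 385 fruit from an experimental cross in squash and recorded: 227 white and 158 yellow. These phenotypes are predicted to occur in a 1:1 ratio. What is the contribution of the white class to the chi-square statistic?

Expected counts for N = 385 under a 1:1 ratio (total parts = 2):
  white: 385 × 1/2 = 192.5
  yellow: 385 × 1/2 = 192.5
Contribution of white: (227 − 192.5)² / 192.5 = 6.1831

6.183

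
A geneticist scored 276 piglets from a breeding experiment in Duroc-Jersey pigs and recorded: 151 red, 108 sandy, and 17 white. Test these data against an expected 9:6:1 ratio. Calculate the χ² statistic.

0.316

Under the 9:6:1 hypothesis (Σ ratio = 16, N = 276):
  red: 276 × 9/16 = 155.25
  sandy: 276 × 6/16 = 103.5
  white: 276 × 1/16 = 17.25
χ² = Σ (O − E)² / E
  red: (151 − 155.25)² / 155.25 = 0.1163
  sandy: (108 − 103.5)² / 103.5 = 0.1957
  white: (17 − 17.25)² / 17.25 = 0.0036
χ² = 0.1163 + 0.1957 + 0.0036 = 0.3156 ≈ 0.316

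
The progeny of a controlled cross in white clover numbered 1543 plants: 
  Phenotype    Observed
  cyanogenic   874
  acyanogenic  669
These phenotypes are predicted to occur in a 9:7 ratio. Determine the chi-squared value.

Under the 9:7 hypothesis (Σ ratio = 16, N = 1543):
  cyanogenic: 1543 × 9/16 = 867.9375
  acyanogenic: 1543 × 7/16 = 675.0625
χ² = Σ (O − E)² / E
  cyanogenic: (874 − 867.9375)² / 867.9375 = 0.0423
  acyanogenic: (669 − 675.0625)² / 675.0625 = 0.0544
χ² = 0.0423 + 0.0544 = 0.0967 ≈ 0.097

0.097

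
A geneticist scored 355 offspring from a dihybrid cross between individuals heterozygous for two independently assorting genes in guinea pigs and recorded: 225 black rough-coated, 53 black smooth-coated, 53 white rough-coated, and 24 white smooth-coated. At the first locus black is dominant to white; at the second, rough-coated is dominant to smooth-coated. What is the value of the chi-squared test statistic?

A dihybrid F₂ with independent assortment and complete dominance at both loci gives a 9:3:3:1 phenotypic ratio.
Expected counts for N = 355 under a 9:3:3:1 ratio (total parts = 16):
  black rough-coated: 355 × 9/16 = 199.6875
  black smooth-coated: 355 × 3/16 = 66.5625
  white rough-coated: 355 × 3/16 = 66.5625
  white smooth-coated: 355 × 1/16 = 22.1875
χ² = Σ (O − E)² / E
  black rough-coated: (225 − 199.6875)² / 199.6875 = 3.2086
  black smooth-coated: (53 − 66.5625)² / 66.5625 = 2.7634
  white rough-coated: (53 − 66.5625)² / 66.5625 = 2.7634
  white smooth-coated: (24 − 22.1875)² / 22.1875 = 0.1481
χ² = 3.2086 + 2.7634 + 2.7634 + 0.1481 = 8.8835 ≈ 8.884

8.884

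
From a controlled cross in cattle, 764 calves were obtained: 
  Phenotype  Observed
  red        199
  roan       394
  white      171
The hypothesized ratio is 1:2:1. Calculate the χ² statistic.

Under the 1:2:1 hypothesis (Σ ratio = 4, N = 764):
  red: 764 × 1/4 = 191
  roan: 764 × 2/4 = 382
  white: 764 × 1/4 = 191
χ² = Σ (O − E)² / E
  red: (199 − 191)² / 191 = 0.3351
  roan: (394 − 382)² / 382 = 0.3770
  white: (171 − 191)² / 191 = 2.0942
χ² = 0.3351 + 0.3770 + 2.0942 = 2.8063 ≈ 2.806

2.806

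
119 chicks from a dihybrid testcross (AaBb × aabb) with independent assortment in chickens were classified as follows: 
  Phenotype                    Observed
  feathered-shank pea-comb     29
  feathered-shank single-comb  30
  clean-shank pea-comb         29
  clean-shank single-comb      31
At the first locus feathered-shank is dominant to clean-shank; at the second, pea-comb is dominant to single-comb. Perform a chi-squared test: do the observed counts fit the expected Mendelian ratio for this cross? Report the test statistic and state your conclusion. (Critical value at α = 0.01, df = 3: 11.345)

0.092; consistent

A dihybrid testcross with independent assortment gives a 1:1:1:1 ratio.
Total ratio parts = 4. Expected numbers out of 119:
  feathered-shank pea-comb: 119 × 1/4 = 29.75
  feathered-shank single-comb: 119 × 1/4 = 29.75
  clean-shank pea-comb: 119 × 1/4 = 29.75
  clean-shank single-comb: 119 × 1/4 = 29.75
χ² = Σ (O − E)² / E
  feathered-shank pea-comb: (29 − 29.75)² / 29.75 = 0.0189
  feathered-shank single-comb: (30 − 29.75)² / 29.75 = 0.0021
  clean-shank pea-comb: (29 − 29.75)² / 29.75 = 0.0189
  clean-shank single-comb: (31 − 29.75)² / 29.75 = 0.0525
χ² = 0.0189 + 0.0021 + 0.0189 + 0.0525 = 0.0924 ≈ 0.092
Degrees of freedom = 4 − 1 = 3; critical value at α = 0.01 is 11.345.
Since 0.092 < 11.345, we fail to reject the null hypothesis — the data are consistent with the 1:1:1:1 ratio.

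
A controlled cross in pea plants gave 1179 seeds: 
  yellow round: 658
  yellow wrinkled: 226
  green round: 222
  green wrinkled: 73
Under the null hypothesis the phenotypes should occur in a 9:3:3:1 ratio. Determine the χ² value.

The 9:3:3:1 ratio has 16 parts, so with N = 1179 the expected counts are:
  yellow round: 1179 × 9/16 = 663.1875
  yellow wrinkled: 1179 × 3/16 = 221.0625
  green round: 1179 × 3/16 = 221.0625
  green wrinkled: 1179 × 1/16 = 73.6875
χ² = Σ (O − E)² / E
  yellow round: (658 − 663.1875)² / 663.1875 = 0.0406
  yellow wrinkled: (226 − 221.0625)² / 221.0625 = 0.1103
  green round: (222 − 221.0625)² / 221.0625 = 0.0040
  green wrinkled: (73 − 73.6875)² / 73.6875 = 0.0064
χ² = 0.0406 + 0.1103 + 0.0040 + 0.0064 = 0.1613 ≈ 0.161

0.161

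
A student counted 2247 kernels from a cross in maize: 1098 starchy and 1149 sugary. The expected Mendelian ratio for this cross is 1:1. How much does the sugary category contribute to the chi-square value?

0.579

Expected counts for N = 2247 under a 1:1 ratio (total parts = 2):
  starchy: 2247 × 1/2 = 1123.5
  sugary: 2247 × 1/2 = 1123.5
Contribution of sugary: (1149 − 1123.5)² / 1123.5 = 0.5788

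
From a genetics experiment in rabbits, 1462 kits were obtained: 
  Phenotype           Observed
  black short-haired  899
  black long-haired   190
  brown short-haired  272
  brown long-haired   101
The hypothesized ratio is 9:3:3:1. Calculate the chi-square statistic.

33.987

The 9:3:3:1 ratio has 16 parts, so with N = 1462 the expected counts are:
  black short-haired: 1462 × 9/16 = 822.375
  black long-haired: 1462 × 3/16 = 274.125
  brown short-haired: 1462 × 3/16 = 274.125
  brown long-haired: 1462 × 1/16 = 91.375
χ² = Σ (O − E)² / E
  black short-haired: (899 − 822.375)² / 822.375 = 7.1396
  black long-haired: (190 − 274.125)² / 274.125 = 25.8167
  brown short-haired: (272 − 274.125)² / 274.125 = 0.0165
  brown long-haired: (101 − 91.375)² / 91.375 = 1.0139
χ² = 7.1396 + 25.8167 + 0.0165 + 1.0139 = 33.9867 ≈ 33.987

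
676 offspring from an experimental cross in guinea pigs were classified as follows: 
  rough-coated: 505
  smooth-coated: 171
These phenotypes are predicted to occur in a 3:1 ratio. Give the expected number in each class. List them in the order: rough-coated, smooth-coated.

The 3:1 ratio has 4 parts, so with N = 676 the expected counts are:
  rough-coated: 676 × 3/4 = 507
  smooth-coated: 676 × 1/4 = 169

507, 169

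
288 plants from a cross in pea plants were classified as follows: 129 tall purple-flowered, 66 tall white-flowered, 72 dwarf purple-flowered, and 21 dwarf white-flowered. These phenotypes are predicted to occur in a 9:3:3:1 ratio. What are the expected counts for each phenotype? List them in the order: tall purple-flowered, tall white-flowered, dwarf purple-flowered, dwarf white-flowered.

Total ratio parts = 16. Expected numbers out of 288:
  tall purple-flowered: 288 × 9/16 = 162
  tall white-flowered: 288 × 3/16 = 54
  dwarf purple-flowered: 288 × 3/16 = 54
  dwarf white-flowered: 288 × 1/16 = 18

162, 54, 54, 18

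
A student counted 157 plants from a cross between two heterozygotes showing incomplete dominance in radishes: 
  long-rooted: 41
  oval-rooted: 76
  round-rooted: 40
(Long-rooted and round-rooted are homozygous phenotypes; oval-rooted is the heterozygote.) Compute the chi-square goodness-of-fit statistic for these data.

0.172

With incomplete dominance, a heterozygote × heterozygote cross gives a 1:2:1 phenotypic ratio.
The 1:2:1 ratio has 4 parts, so with N = 157 the expected counts are:
  long-rooted: 157 × 1/4 = 39.25
  oval-rooted: 157 × 2/4 = 78.5
  round-rooted: 157 × 1/4 = 39.25
χ² = Σ (O − E)² / E
  long-rooted: (41 − 39.25)² / 39.25 = 0.0780
  oval-rooted: (76 − 78.5)² / 78.5 = 0.0796
  round-rooted: (40 − 39.25)² / 39.25 = 0.0143
χ² = 0.0780 + 0.0796 + 0.0143 = 0.1719 ≈ 0.172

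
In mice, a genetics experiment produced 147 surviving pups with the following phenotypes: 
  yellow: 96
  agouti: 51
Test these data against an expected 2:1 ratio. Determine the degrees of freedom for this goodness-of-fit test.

A goodness-of-fit test with 2 phenotype classes has df = 2 − 1 = 1.

1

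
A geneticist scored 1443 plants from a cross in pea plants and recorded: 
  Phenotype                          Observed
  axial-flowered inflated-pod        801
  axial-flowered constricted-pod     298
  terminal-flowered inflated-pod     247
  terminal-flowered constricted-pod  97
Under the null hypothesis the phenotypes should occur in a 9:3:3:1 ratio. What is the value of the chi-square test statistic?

5.490

Total ratio parts = 16. Expected numbers out of 1443:
  axial-flowered inflated-pod: 1443 × 9/16 = 811.6875
  axial-flowered constricted-pod: 1443 × 3/16 = 270.5625
  terminal-flowered inflated-pod: 1443 × 3/16 = 270.5625
  terminal-flowered constricted-pod: 1443 × 1/16 = 90.1875
χ² = Σ (O − E)² / E
  axial-flowered inflated-pod: (801 − 811.6875)² / 811.6875 = 0.1407
  axial-flowered constricted-pod: (298 − 270.5625)² / 270.5625 = 2.7824
  terminal-flowered inflated-pod: (247 − 270.5625)² / 270.5625 = 2.0520
  terminal-flowered constricted-pod: (97 − 90.1875)² / 90.1875 = 0.5146
χ² = 0.1407 + 2.7824 + 2.0520 + 0.5146 = 5.4897 ≈ 5.490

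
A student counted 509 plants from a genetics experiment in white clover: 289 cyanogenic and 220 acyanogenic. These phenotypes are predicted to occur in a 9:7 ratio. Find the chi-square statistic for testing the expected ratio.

0.058

Total ratio parts = 16. Expected numbers out of 509:
  cyanogenic: 509 × 9/16 = 286.3125
  acyanogenic: 509 × 7/16 = 222.6875
χ² = Σ (O − E)² / E
  cyanogenic: (289 − 286.3125)² / 286.3125 = 0.0252
  acyanogenic: (220 − 222.6875)² / 222.6875 = 0.0324
χ² = 0.0252 + 0.0324 = 0.0576 ≈ 0.058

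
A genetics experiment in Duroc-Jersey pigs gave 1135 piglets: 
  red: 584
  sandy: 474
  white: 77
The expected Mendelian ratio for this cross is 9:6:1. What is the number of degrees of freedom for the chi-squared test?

A goodness-of-fit test with 3 phenotype classes has df = 3 − 1 = 2.

2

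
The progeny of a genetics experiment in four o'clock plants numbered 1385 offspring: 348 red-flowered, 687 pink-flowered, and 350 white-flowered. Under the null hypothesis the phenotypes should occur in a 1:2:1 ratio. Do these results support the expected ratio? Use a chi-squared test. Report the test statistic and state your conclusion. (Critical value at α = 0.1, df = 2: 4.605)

Total ratio parts = 4. Expected numbers out of 1385:
  red-flowered: 1385 × 1/4 = 346.25
  pink-flowered: 1385 × 2/4 = 692.5
  white-flowered: 1385 × 1/4 = 346.25
χ² = Σ (O − E)² / E
  red-flowered: (348 − 346.25)² / 346.25 = 0.0088
  pink-flowered: (687 − 692.5)² / 692.5 = 0.0437
  white-flowered: (350 − 346.25)² / 346.25 = 0.0406
χ² = 0.0088 + 0.0437 + 0.0406 = 0.0931 ≈ 0.093
Degrees of freedom = 3 − 1 = 2; critical value at α = 0.1 is 4.605.
Since 0.093 < 4.605, we fail to reject the null hypothesis — the data are consistent with the 1:2:1 ratio.

0.093; consistent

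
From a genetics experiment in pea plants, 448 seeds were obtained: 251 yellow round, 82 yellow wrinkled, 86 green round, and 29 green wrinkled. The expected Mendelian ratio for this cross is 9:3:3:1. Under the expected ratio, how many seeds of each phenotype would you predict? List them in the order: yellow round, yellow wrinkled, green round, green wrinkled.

Total ratio parts = 16. Expected numbers out of 448:
  yellow round: 448 × 9/16 = 252
  yellow wrinkled: 448 × 3/16 = 84
  green round: 448 × 3/16 = 84
  green wrinkled: 448 × 1/16 = 28

252, 84, 84, 28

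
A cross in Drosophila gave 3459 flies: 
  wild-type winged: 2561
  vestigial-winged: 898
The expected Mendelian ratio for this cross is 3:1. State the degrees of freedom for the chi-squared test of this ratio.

A goodness-of-fit test with 2 phenotype classes has df = 2 − 1 = 1.

1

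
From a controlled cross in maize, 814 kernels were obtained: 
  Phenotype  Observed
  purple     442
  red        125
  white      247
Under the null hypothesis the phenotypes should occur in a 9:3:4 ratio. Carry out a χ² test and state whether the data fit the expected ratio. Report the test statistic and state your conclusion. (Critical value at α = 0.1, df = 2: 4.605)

The 9:3:4 ratio has 16 parts, so with N = 814 the expected counts are:
  purple: 814 × 9/16 = 457.875
  red: 814 × 3/16 = 152.625
  white: 814 × 4/16 = 203.5
χ² = Σ (O − E)² / E
  purple: (442 − 457.875)² / 457.875 = 0.5504
  red: (125 − 152.625)² / 152.625 = 5.0001
  white: (247 − 203.5)² / 203.5 = 9.2985
χ² = 0.5504 + 5.0001 + 9.2985 = 14.849
Degrees of freedom = 3 − 1 = 2; critical value at α = 0.1 is 4.605.
Since 14.849 > 4.605, we reject the null hypothesis — the data do not fit the 9:3:4 ratio.

14.849; not consistent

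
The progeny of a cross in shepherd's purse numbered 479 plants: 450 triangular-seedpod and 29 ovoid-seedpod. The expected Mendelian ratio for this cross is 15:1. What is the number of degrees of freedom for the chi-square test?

1

A goodness-of-fit test with 2 phenotype classes has df = 2 − 1 = 1.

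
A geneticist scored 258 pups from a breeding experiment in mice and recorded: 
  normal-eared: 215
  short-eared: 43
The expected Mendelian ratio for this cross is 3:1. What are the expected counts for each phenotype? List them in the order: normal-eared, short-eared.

The 3:1 ratio has 4 parts, so with N = 258 the expected counts are:
  normal-eared: 258 × 3/4 = 193.5
  short-eared: 258 × 1/4 = 64.5

193.5, 64.5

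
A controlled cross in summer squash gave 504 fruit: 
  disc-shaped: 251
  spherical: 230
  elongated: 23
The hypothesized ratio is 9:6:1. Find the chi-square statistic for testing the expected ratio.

Total ratio parts = 16. Expected numbers out of 504:
  disc-shaped: 504 × 9/16 = 283.5
  spherical: 504 × 6/16 = 189
  elongated: 504 × 1/16 = 31.5
χ² = Σ (O − E)² / E
  disc-shaped: (251 − 283.5)² / 283.5 = 3.7257
  spherical: (230 − 189)² / 189 = 8.8942
  elongated: (23 − 31.5)² / 31.5 = 2.2937
χ² = 3.7257 + 8.8942 + 2.2937 = 14.9136 ≈ 14.914

14.914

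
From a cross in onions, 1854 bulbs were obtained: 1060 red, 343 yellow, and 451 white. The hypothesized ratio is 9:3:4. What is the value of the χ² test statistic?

0.680

Under the 9:3:4 hypothesis (Σ ratio = 16, N = 1854):
  red: 1854 × 9/16 = 1042.875
  yellow: 1854 × 3/16 = 347.625
  white: 1854 × 4/16 = 463.5
χ² = Σ (O − E)² / E
  red: (1060 − 1042.875)² / 1042.875 = 0.2812
  yellow: (343 − 347.625)² / 347.625 = 0.0615
  white: (451 − 463.5)² / 463.5 = 0.3371
χ² = 0.2812 + 0.0615 + 0.3371 = 0.6798 ≈ 0.680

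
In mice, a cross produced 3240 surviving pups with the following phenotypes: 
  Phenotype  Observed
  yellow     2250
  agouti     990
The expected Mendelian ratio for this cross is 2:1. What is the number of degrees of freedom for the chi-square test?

A goodness-of-fit test with 2 phenotype classes has df = 2 − 1 = 1.

1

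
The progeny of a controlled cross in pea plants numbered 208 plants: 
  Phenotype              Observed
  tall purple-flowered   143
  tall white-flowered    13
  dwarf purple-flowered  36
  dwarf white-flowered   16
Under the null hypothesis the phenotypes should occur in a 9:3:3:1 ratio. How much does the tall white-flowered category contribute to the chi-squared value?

Total ratio parts = 16. Expected numbers out of 208:
  tall purple-flowered: 208 × 9/16 = 117
  tall white-flowered: 208 × 3/16 = 39
  dwarf purple-flowered: 208 × 3/16 = 39
  dwarf white-flowered: 208 × 1/16 = 13
Contribution of tall white-flowered: (13 − 39)² / 39 = 17.3333

17.333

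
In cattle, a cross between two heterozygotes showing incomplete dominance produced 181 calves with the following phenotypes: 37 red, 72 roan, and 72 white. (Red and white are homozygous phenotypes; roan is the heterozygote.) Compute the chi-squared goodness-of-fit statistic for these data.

21.099

With incomplete dominance, a heterozygote × heterozygote cross gives a 1:2:1 phenotypic ratio.
The 1:2:1 ratio has 4 parts, so with N = 181 the expected counts are:
  red: 181 × 1/4 = 45.25
  roan: 181 × 2/4 = 90.5
  white: 181 × 1/4 = 45.25
χ² = Σ (O − E)² / E
  red: (37 − 45.25)² / 45.25 = 1.5041
  roan: (72 − 90.5)² / 90.5 = 3.7818
  white: (72 − 45.25)² / 45.25 = 15.8135
χ² = 1.5041 + 3.7818 + 15.8135 = 21.0994 ≈ 21.099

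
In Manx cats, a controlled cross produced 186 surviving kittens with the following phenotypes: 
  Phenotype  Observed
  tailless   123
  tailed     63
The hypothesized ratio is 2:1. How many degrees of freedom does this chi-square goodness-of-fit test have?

1

A goodness-of-fit test with 2 phenotype classes has df = 2 − 1 = 1.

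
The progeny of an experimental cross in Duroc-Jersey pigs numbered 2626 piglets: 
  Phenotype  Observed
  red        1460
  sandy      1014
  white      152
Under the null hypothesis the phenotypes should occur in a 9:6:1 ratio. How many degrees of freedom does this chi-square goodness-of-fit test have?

A goodness-of-fit test with 3 phenotype classes has df = 3 − 1 = 2.

2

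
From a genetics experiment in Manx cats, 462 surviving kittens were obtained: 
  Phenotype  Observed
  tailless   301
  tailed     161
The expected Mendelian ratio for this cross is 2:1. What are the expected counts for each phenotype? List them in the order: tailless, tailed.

308, 154

Total ratio parts = 3. Expected numbers out of 462:
  tailless: 462 × 2/3 = 308
  tailed: 462 × 1/3 = 154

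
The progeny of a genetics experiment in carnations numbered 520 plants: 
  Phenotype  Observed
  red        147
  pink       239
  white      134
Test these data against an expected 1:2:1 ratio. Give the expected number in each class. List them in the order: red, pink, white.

130, 260, 130

Under the 1:2:1 hypothesis (Σ ratio = 4, N = 520):
  red: 520 × 1/4 = 130
  pink: 520 × 2/4 = 260
  white: 520 × 1/4 = 130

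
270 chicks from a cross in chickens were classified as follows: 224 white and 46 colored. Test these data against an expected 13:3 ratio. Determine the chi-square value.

Expected counts for N = 270 under a 13:3 ratio (total parts = 16):
  white: 270 × 13/16 = 219.375
  colored: 270 × 3/16 = 50.625
χ² = Σ (O − E)² / E
  white: (224 − 219.375)² / 219.375 = 0.0975
  colored: (46 − 50.625)² / 50.625 = 0.4225
χ² = 0.0975 + 0.4225 = 0.520

0.520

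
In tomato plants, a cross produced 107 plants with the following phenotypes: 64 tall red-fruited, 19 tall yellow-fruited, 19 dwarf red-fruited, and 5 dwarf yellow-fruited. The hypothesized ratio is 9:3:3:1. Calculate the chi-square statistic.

Expected counts for N = 107 under a 9:3:3:1 ratio (total parts = 16):
  tall red-fruited: 107 × 9/16 = 60.1875
  tall yellow-fruited: 107 × 3/16 = 20.0625
  dwarf red-fruited: 107 × 3/16 = 20.0625
  dwarf yellow-fruited: 107 × 1/16 = 6.6875
χ² = Σ (O − E)² / E
  tall red-fruited: (64 − 60.1875)² / 60.1875 = 0.2415
  tall yellow-fruited: (19 − 20.0625)² / 20.0625 = 0.0563
  dwarf red-fruited: (19 − 20.0625)² / 20.0625 = 0.0563
  dwarf yellow-fruited: (5 − 6.6875)² / 6.6875 = 0.4258
χ² = 0.2415 + 0.0563 + 0.0563 + 0.4258 = 0.7799 ≈ 0.780

0.780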